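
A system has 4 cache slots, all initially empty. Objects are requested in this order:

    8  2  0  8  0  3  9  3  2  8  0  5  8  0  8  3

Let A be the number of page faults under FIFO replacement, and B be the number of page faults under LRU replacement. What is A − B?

-1

Under FIFO: F F F . . F F . . F . F . F . F → 9 faults.
Under LRU: F F F . . F F . F F F F . . . F → 10 faults.
A − B = 9 − 10 = -1.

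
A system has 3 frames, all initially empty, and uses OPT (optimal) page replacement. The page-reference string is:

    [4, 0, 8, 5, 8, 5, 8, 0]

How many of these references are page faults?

4

4: fault, frames (4)
0: fault, frames (4 0)
8: fault, frames (4 0 8)
5: fault, evict 4, frames (0 8 5)
8: hit
5: hit
8: hit
0: hit
Page faults: 4.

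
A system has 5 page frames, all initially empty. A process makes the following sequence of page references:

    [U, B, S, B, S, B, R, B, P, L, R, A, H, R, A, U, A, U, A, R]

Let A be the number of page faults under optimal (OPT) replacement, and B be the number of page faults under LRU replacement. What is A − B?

Under OPT: F F F . . . F . F F . F F . . . . . . . → 8 faults.
Under LRU: F F F . . . F . F F . F F . . F . . . . → 9 faults.
A − B = 8 − 9 = -1.

-1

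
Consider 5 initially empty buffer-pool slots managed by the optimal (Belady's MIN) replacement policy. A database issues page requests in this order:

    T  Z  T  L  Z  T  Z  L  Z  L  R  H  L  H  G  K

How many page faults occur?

T: miss, frames {T}
Z: miss, frames {T,Z}
T: hit
L: miss, frames {T,Z,L}
Z: hit
T: hit
Z: hit
L: hit
Z: hit
L: hit
R: miss, frames {T,Z,L,R}
H: miss, frames {T,Z,L,R,H}
L: hit
H: hit
G: miss, evict H, frames {T,Z,L,R,G}
K: miss, evict G, frames {T,Z,L,R,K}
Page faults: 7.

7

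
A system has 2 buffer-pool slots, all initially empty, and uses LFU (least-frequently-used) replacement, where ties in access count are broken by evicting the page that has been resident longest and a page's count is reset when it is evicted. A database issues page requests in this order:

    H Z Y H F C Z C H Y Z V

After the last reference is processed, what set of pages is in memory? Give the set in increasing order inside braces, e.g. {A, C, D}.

H: fault, frames [H]
Z: fault, frames [H, Z]
Y: fault, evict H, frames [Z, Y]
H: fault, evict Z, frames [Y, H]
F: fault, evict Y, frames [H, F]
C: fault, evict H, frames [F, C]
Z: fault, evict F, frames [C, Z]
C: hit
H: fault, evict Z, frames [C, H]
Y: fault, evict H, frames [C, Y]
Z: fault, evict Y, frames [C, Z]
V: fault, evict Z, frames [C, V]

{C, V}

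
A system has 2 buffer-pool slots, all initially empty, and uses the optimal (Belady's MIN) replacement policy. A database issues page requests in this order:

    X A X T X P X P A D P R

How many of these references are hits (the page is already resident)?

5

X → miss, frames {X}
A → miss, frames {X,A}
X → hit
T → miss, evict A, frames {X,T}
X → hit
P → miss, evict T, frames {X,P}
X → hit
P → hit
A → miss, evict X, frames {P,A}
D → miss, evict A, frames {P,D}
P → hit
R → miss, evict D, frames {P,R}
Hits: 5.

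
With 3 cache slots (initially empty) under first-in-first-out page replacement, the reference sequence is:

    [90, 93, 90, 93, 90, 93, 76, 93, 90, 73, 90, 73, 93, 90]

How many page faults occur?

90 -> miss, frames {90}
93 -> miss, frames {90,93}
90 -> hit
93 -> hit
90 -> hit
93 -> hit
76 -> miss, frames {90,93,76}
93 -> hit
90 -> hit
73 -> miss, evict 90, frames {93,76,73}
90 -> miss, evict 93, frames {76,73,90}
73 -> hit
93 -> miss, evict 76, frames {73,90,93}
90 -> hit
Page faults: 6.

6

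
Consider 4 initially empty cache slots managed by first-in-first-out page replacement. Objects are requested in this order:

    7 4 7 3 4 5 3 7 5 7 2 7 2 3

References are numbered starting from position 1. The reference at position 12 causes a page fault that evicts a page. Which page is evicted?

pos 1: 7 → fault, frames [7]
pos 2: 4 → fault, frames [7, 4]
pos 3: 7 → hit
pos 4: 3 → fault, frames [7, 4, 3]
pos 5: 4 → hit
pos 6: 5 → fault, frames [7, 4, 3, 5]
pos 7: 3 → hit
pos 8: 7 → hit
pos 9: 5 → hit
pos 10: 7 → hit
pos 11: 2 → fault, evict 7, frames [4, 3, 5, 2]
pos 12: 7 → fault, evict 4, frames [3, 5, 2, 7]
At position 12, page 4 is evicted.

4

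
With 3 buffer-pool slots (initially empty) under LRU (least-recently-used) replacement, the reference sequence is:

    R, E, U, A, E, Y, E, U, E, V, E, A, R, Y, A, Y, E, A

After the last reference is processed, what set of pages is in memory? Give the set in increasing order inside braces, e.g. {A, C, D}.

R -> miss, frames [R]
E -> miss, frames [R, E]
U -> miss, frames [R, E, U]
A -> miss, evict R, frames [E, U, A]
E -> hit
Y -> miss, evict U, frames [A, E, Y]
E -> hit
U -> miss, evict A, frames [Y, E, U]
E -> hit
V -> miss, evict Y, frames [U, E, V]
E -> hit
A -> miss, evict U, frames [V, E, A]
R -> miss, evict V, frames [E, A, R]
Y -> miss, evict E, frames [A, R, Y]
A -> hit
Y -> hit
E -> miss, evict R, frames [A, Y, E]
A -> hit

{A, E, Y}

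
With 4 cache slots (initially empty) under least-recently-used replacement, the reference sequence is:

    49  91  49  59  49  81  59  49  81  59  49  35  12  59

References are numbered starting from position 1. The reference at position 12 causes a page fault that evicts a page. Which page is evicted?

91

pos 1: 49: fault, frames (49)
pos 2: 91: fault, frames (49 91)
pos 3: 49: hit
pos 4: 59: fault, frames (91 49 59)
pos 5: 49: hit
pos 6: 81: fault, frames (91 59 49 81)
pos 7: 59: hit
pos 8: 49: hit
pos 9: 81: hit
pos 10: 59: hit
pos 11: 49: hit
pos 12: 35: fault, evict 91, frames (81 59 49 35)
At position 12, page 91 is evicted.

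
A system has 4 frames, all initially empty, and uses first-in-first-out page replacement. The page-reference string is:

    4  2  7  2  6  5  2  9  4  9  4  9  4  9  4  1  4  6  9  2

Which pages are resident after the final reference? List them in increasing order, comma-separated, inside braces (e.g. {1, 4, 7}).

{1, 2, 4, 6}

4 -> miss, frames [4]
2 -> miss, frames [4, 2]
7 -> miss, frames [4, 2, 7]
2 -> hit
6 -> miss, frames [4, 2, 7, 6]
5 -> miss, evict 4, frames [2, 7, 6, 5]
2 -> hit
9 -> miss, evict 2, frames [7, 6, 5, 9]
4 -> miss, evict 7, frames [6, 5, 9, 4]
9 -> hit
4 -> hit
9 -> hit
4 -> hit
9 -> hit
4 -> hit
1 -> miss, evict 6, frames [5, 9, 4, 1]
4 -> hit
6 -> miss, evict 5, frames [9, 4, 1, 6]
9 -> hit
2 -> miss, evict 9, frames [4, 1, 6, 2]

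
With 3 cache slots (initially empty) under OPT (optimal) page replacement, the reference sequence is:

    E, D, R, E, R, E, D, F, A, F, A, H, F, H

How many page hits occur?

8

E → fault, frames {E}
D → fault, frames {E,D}
R → fault, frames {E,D,R}
E → hit
R → hit
E → hit
D → hit
F → fault, evict R, frames {E,D,F}
A → fault, evict D, frames {E,F,A}
F → hit
A → hit
H → fault, evict A, frames {E,F,H}
F → hit
H → hit
Hits: 8.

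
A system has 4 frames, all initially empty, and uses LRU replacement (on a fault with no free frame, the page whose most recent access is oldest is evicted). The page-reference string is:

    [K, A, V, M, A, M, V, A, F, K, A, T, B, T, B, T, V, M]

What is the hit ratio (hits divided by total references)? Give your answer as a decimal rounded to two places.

0.44

K -> miss, frames {K}
A -> miss, frames {K,A}
V -> miss, frames {K,A,V}
M -> miss, frames {K,A,V,M}
A -> hit
M -> hit
V -> hit
A -> hit
F -> miss, evict K, frames {M,V,A,F}
K -> miss, evict M, frames {V,A,F,K}
A -> hit
T -> miss, evict V, frames {F,K,A,T}
B -> miss, evict F, frames {K,A,T,B}
T -> hit
B -> hit
T -> hit
V -> miss, evict K, frames {A,B,T,V}
M -> miss, evict A, frames {B,T,V,M}
Hits: 8 of 18 references → 8/18 = 0.4444.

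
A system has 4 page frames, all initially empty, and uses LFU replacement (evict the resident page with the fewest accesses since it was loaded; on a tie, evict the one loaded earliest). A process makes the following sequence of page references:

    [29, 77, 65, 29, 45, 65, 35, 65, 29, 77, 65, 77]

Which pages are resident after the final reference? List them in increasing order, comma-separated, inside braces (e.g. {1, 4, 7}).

{29, 35, 65, 77}

29: miss, frames [29]
77: miss, frames [29, 77]
65: miss, frames [29, 77, 65]
29: hit
45: miss, frames [29, 77, 65, 45]
65: hit
35: miss, evict 77, frames [29, 65, 45, 35]
65: hit
29: hit
77: miss, evict 45, frames [29, 65, 35, 77]
65: hit
77: hit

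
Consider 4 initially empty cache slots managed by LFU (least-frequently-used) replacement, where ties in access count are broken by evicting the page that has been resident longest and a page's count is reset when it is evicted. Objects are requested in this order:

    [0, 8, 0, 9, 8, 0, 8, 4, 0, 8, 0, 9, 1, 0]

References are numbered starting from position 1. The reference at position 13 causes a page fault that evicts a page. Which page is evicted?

pos 1: 0 → fault, frames [0]
pos 2: 8 → fault, frames [0, 8]
pos 3: 0 → hit
pos 4: 9 → fault, frames [0, 8, 9]
pos 5: 8 → hit
pos 6: 0 → hit
pos 7: 8 → hit
pos 8: 4 → fault, frames [0, 8, 9, 4]
pos 9: 0 → hit
pos 10: 8 → hit
pos 11: 0 → hit
pos 12: 9 → hit
pos 13: 1 → fault, evict 4, frames [0, 8, 9, 1]
At position 13, page 4 is evicted.

4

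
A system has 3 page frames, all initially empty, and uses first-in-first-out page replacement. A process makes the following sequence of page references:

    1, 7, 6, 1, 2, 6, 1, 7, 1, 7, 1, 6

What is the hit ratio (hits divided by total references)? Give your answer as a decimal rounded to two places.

1: miss, frames [1]
7: miss, frames [1, 7]
6: miss, frames [1, 7, 6]
1: hit
2: miss, evict 1, frames [7, 6, 2]
6: hit
1: miss, evict 7, frames [6, 2, 1]
7: miss, evict 6, frames [2, 1, 7]
1: hit
7: hit
1: hit
6: miss, evict 2, frames [1, 7, 6]
Hits: 5 of 12 references → 5/12 = 0.4167.

0.42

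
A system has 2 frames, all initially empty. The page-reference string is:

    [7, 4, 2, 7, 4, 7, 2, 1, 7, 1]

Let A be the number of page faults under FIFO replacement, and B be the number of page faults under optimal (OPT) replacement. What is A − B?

2

Under FIFO: F F F F F . F F F . → 8 faults.
Under OPT: F F F . F . F F . . → 6 faults.
A − B = 8 − 6 = 2.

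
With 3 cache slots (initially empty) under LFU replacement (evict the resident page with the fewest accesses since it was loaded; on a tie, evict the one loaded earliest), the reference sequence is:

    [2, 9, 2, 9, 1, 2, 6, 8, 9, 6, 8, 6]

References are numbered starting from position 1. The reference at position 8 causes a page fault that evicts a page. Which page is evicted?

6

pos 1: 2 -> miss, frames (2)
pos 2: 9 -> miss, frames (2 9)
pos 3: 2 -> hit
pos 4: 9 -> hit
pos 5: 1 -> miss, frames (2 9 1)
pos 6: 2 -> hit
pos 7: 6 -> miss, evict 1, frames (2 9 6)
pos 8: 8 -> miss, evict 6, frames (2 9 8)
At position 8, page 6 is evicted.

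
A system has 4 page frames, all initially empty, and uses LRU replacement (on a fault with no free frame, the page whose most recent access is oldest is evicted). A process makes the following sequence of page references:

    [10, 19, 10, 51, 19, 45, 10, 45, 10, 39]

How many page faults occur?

10 -> miss, frames [10]
19 -> miss, frames [10, 19]
10 -> hit
51 -> miss, frames [19, 10, 51]
19 -> hit
45 -> miss, frames [10, 51, 19, 45]
10 -> hit
45 -> hit
10 -> hit
39 -> miss, evict 51, frames [19, 45, 10, 39]
Page faults: 5.

5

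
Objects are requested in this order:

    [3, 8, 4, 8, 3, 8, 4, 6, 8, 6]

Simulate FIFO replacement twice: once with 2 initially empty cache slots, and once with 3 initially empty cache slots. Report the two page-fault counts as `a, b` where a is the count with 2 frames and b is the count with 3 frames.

2 frames: F F F . F F F F F . → 8 faults.
3 frames: F F F . . . . F . . → 4 faults.
4 < 8: adding a frame reduced faults, as is typical.

8, 4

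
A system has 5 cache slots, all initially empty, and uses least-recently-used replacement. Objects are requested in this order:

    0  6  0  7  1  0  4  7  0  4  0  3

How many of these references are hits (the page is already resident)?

0 → fault, frames (0)
6 → fault, frames (0 6)
0 → hit
7 → fault, frames (6 0 7)
1 → fault, frames (6 0 7 1)
0 → hit
4 → fault, frames (6 7 1 0 4)
7 → hit
0 → hit
4 → hit
0 → hit
3 → fault, evict 6, frames (1 7 4 0 3)
Hits: 6.

6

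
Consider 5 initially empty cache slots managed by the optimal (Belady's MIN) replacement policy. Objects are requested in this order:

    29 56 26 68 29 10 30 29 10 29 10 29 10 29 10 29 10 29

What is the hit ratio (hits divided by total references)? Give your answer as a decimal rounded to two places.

29 → miss, frames {29}
56 → miss, frames {29,56}
26 → miss, frames {29,56,26}
68 → miss, frames {29,56,26,68}
29 → hit
10 → miss, frames {29,56,26,68,10}
30 → miss, evict 68, frames {29,56,26,10,30}
29 → hit
10 → hit
29 → hit
10 → hit
29 → hit
10 → hit
29 → hit
10 → hit
29 → hit
10 → hit
29 → hit
Hits: 12 of 18 references → 12/18 = 0.6667.

0.67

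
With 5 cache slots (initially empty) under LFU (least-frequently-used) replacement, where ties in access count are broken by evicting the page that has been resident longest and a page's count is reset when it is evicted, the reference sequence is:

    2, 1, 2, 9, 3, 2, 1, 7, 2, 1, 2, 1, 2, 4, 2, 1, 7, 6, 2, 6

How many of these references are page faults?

2 → fault, frames [2]
1 → fault, frames [2, 1]
2 → hit
9 → fault, frames [2, 1, 9]
3 → fault, frames [2, 1, 9, 3]
2 → hit
1 → hit
7 → fault, frames [2, 1, 9, 3, 7]
2 → hit
1 → hit
2 → hit
1 → hit
2 → hit
4 → fault, evict 9, frames [2, 1, 3, 7, 4]
2 → hit
1 → hit
7 → hit
6 → fault, evict 3, frames [2, 1, 7, 4, 6]
2 → hit
6 → hit
Page faults: 7.

7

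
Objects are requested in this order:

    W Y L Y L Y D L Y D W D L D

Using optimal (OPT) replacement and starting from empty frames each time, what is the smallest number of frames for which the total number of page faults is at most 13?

f=1: 14 faults
f=2: 7 faults
f=3: 5 faults
f=4: 4 faults
Smallest f with faults ≤ 13 is 2.

2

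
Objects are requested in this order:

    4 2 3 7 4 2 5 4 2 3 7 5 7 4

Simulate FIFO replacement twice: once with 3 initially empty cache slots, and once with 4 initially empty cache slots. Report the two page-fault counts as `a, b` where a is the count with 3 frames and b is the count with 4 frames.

3 frames: F F F F F F F . . F F . . F → 10 faults.
4 frames: F F F F . . F F F F F F . F → 11 faults.
11 > 10: adding a frame increased faults — Belady's anomaly.

10, 11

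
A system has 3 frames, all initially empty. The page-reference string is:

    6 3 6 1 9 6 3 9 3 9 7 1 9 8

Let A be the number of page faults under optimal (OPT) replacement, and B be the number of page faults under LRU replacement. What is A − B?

Under OPT: F F . F F . . . . . F F . F → 7 faults.
Under LRU: F F . F F . F . . . F F . F → 8 faults.
A − B = 7 − 8 = -1.

-1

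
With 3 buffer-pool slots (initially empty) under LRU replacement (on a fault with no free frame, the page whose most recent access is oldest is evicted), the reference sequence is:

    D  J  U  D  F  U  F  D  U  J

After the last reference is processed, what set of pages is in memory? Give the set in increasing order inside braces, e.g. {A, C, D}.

{D, J, U}

D: fault, frames (D)
J: fault, frames (D J)
U: fault, frames (D J U)
D: hit
F: fault, evict J, frames (U D F)
U: hit
F: hit
D: hit
U: hit
J: fault, evict F, frames (D U J)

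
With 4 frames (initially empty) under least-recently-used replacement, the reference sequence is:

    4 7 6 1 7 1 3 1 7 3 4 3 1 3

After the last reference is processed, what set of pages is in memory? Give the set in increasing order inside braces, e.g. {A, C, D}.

{1, 3, 4, 7}

4: fault, frames [4]
7: fault, frames [4, 7]
6: fault, frames [4, 7, 6]
1: fault, frames [4, 7, 6, 1]
7: hit
1: hit
3: fault, evict 4, frames [6, 7, 1, 3]
1: hit
7: hit
3: hit
4: fault, evict 6, frames [1, 7, 3, 4]
3: hit
1: hit
3: hit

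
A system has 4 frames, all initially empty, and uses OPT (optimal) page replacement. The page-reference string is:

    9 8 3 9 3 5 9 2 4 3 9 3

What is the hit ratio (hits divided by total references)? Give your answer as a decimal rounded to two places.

0.50

9: miss, frames (9)
8: miss, frames (9 8)
3: miss, frames (9 8 3)
9: hit
3: hit
5: miss, frames (9 8 3 5)
9: hit
2: miss, evict 5, frames (9 8 3 2)
4: miss, evict 2, frames (9 8 3 4)
3: hit
9: hit
3: hit
Hits: 6 of 12 references → 6/12 = 0.5000.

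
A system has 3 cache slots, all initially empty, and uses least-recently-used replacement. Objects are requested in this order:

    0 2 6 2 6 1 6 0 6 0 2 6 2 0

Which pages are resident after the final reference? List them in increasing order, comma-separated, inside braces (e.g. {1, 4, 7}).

0 → fault, frames (0)
2 → fault, frames (0 2)
6 → fault, frames (0 2 6)
2 → hit
6 → hit
1 → fault, evict 0, frames (2 6 1)
6 → hit
0 → fault, evict 2, frames (1 6 0)
6 → hit
0 → hit
2 → fault, evict 1, frames (6 0 2)
6 → hit
2 → hit
0 → hit

{0, 2, 6}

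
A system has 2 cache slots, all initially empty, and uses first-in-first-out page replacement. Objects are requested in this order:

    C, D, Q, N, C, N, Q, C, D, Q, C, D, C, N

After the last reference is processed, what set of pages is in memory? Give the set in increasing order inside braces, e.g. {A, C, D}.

C → miss, frames (C)
D → miss, frames (C D)
Q → miss, evict C, frames (D Q)
N → miss, evict D, frames (Q N)
C → miss, evict Q, frames (N C)
N → hit
Q → miss, evict N, frames (C Q)
C → hit
D → miss, evict C, frames (Q D)
Q → hit
C → miss, evict Q, frames (D C)
D → hit
C → hit
N → miss, evict D, frames (C N)

{C, N}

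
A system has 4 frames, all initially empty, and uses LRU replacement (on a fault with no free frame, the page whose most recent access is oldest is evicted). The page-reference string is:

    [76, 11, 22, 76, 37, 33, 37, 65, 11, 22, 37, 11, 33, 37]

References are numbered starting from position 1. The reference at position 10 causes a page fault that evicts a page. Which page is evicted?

pos 1: 76 → fault, frames {76}
pos 2: 11 → fault, frames {76,11}
pos 3: 22 → fault, frames {76,11,22}
pos 4: 76 → hit
pos 5: 37 → fault, frames {11,22,76,37}
pos 6: 33 → fault, evict 11, frames {22,76,37,33}
pos 7: 37 → hit
pos 8: 65 → fault, evict 22, frames {76,33,37,65}
pos 9: 11 → fault, evict 76, frames {33,37,65,11}
pos 10: 22 → fault, evict 33, frames {37,65,11,22}
At position 10, page 33 is evicted.

33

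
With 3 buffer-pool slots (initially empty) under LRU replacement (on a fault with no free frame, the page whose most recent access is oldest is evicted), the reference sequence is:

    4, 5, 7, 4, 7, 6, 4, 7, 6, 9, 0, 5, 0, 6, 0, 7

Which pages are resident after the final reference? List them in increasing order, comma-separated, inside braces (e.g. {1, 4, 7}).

4 → fault, frames {4}
5 → fault, frames {4,5}
7 → fault, frames {4,5,7}
4 → hit
7 → hit
6 → fault, evict 5, frames {4,7,6}
4 → hit
7 → hit
6 → hit
9 → fault, evict 4, frames {7,6,9}
0 → fault, evict 7, frames {6,9,0}
5 → fault, evict 6, frames {9,0,5}
0 → hit
6 → fault, evict 9, frames {5,0,6}
0 → hit
7 → fault, evict 5, frames {6,0,7}

{0, 6, 7}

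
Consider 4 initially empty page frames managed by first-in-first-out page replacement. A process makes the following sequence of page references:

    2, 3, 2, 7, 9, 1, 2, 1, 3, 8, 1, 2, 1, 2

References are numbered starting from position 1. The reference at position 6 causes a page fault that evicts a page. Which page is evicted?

2

pos 1: 2 → fault, frames {2}
pos 2: 3 → fault, frames {2,3}
pos 3: 2 → hit
pos 4: 7 → fault, frames {2,3,7}
pos 5: 9 → fault, frames {2,3,7,9}
pos 6: 1 → fault, evict 2, frames {3,7,9,1}
At position 6, page 2 is evicted.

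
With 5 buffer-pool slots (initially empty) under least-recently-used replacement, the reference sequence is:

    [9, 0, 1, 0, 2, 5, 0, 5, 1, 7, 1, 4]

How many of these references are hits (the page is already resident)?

9 -> fault, frames {9}
0 -> fault, frames {9,0}
1 -> fault, frames {9,0,1}
0 -> hit
2 -> fault, frames {9,1,0,2}
5 -> fault, frames {9,1,0,2,5}
0 -> hit
5 -> hit
1 -> hit
7 -> fault, evict 9, frames {2,0,5,1,7}
1 -> hit
4 -> fault, evict 2, frames {0,5,7,1,4}
Hits: 5.

5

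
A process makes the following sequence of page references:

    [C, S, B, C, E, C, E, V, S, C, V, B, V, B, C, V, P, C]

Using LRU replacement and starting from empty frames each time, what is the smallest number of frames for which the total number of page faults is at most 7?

5

f=1: 18 faults
f=2: 14 faults
f=3: 9 faults
f=4: 8 faults
f=5: 6 faults
f=6: 6 faults
Smallest f with faults ≤ 7 is 5.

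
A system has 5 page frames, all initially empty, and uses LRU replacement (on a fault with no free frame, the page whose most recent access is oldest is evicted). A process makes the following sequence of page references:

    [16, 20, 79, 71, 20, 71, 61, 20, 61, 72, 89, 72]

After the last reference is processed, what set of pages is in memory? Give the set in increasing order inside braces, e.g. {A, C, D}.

16 → fault, frames (16)
20 → fault, frames (16 20)
79 → fault, frames (16 20 79)
71 → fault, frames (16 20 79 71)
20 → hit
71 → hit
61 → fault, frames (16 79 20 71 61)
20 → hit
61 → hit
72 → fault, evict 16, frames (79 71 20 61 72)
89 → fault, evict 79, frames (71 20 61 72 89)
72 → hit

{20, 61, 71, 72, 89}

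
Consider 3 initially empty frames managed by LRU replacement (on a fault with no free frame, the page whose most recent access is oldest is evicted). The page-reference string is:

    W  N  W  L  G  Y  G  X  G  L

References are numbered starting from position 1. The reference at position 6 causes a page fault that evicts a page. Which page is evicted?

pos 1: W -> miss, frames [W]
pos 2: N -> miss, frames [W, N]
pos 3: W -> hit
pos 4: L -> miss, frames [N, W, L]
pos 5: G -> miss, evict N, frames [W, L, G]
pos 6: Y -> miss, evict W, frames [L, G, Y]
At position 6, page W is evicted.

W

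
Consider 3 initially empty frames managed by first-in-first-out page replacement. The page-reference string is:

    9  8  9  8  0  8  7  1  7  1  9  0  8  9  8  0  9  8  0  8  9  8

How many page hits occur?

14

9: fault, frames (9)
8: fault, frames (9 8)
9: hit
8: hit
0: fault, frames (9 8 0)
8: hit
7: fault, evict 9, frames (8 0 7)
1: fault, evict 8, frames (0 7 1)
7: hit
1: hit
9: fault, evict 0, frames (7 1 9)
0: fault, evict 7, frames (1 9 0)
8: fault, evict 1, frames (9 0 8)
9: hit
8: hit
0: hit
9: hit
8: hit
0: hit
8: hit
9: hit
8: hit
Hits: 14.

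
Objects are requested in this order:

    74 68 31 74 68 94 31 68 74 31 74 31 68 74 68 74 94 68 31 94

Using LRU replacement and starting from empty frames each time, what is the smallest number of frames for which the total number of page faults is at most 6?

4

f=1: 20 faults
f=2: 16 faults
f=3: 8 faults
f=4: 4 faults
Smallest f with faults ≤ 6 is 4.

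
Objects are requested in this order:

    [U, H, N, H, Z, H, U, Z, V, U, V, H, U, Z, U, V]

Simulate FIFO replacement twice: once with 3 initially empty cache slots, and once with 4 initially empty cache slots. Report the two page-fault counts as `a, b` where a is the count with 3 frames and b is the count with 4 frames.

3 frames: F F F . F . F . F . . F . F F F → 10 faults.
4 frames: F F F . F . . . F F . F . . . . → 7 faults.
7 < 10: adding a frame reduced faults, as is typical.

10, 7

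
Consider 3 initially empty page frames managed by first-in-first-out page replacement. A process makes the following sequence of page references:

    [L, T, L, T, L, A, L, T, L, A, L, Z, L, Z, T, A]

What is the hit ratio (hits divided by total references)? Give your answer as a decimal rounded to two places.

L -> miss, frames {L}
T -> miss, frames {L,T}
L -> hit
T -> hit
L -> hit
A -> miss, frames {L,T,A}
L -> hit
T -> hit
L -> hit
A -> hit
L -> hit
Z -> miss, evict L, frames {T,A,Z}
L -> miss, evict T, frames {A,Z,L}
Z -> hit
T -> miss, evict A, frames {Z,L,T}
A -> miss, evict Z, frames {L,T,A}
Hits: 9 of 16 references → 9/16 = 0.5625.

0.56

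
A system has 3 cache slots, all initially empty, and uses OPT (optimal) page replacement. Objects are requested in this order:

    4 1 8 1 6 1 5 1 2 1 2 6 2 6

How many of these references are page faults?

6

4 → miss, frames (4)
1 → miss, frames (4 1)
8 → miss, frames (4 1 8)
1 → hit
6 → miss, evict 8, frames (4 1 6)
1 → hit
5 → miss, evict 4, frames (1 6 5)
1 → hit
2 → miss, evict 5, frames (1 6 2)
1 → hit
2 → hit
6 → hit
2 → hit
6 → hit
Page faults: 6.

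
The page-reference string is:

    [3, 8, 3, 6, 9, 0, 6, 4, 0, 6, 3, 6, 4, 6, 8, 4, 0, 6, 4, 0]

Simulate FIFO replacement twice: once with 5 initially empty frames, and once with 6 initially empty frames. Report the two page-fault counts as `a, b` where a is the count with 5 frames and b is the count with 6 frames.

9, 6

5 frames: F F . F F F . F . . F . . . F . . F . . → 9 faults.
6 frames: F F . F F F . F . . . . . . . . . . . . → 6 faults.
6 < 9: adding a frame reduced faults, as is typical.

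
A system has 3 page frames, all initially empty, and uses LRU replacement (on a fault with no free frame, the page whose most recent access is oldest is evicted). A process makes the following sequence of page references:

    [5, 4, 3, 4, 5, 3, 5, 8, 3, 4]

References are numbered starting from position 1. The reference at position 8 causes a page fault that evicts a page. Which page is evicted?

4

pos 1: 5: fault, frames [5]
pos 2: 4: fault, frames [5, 4]
pos 3: 3: fault, frames [5, 4, 3]
pos 4: 4: hit
pos 5: 5: hit
pos 6: 3: hit
pos 7: 5: hit
pos 8: 8: fault, evict 4, frames [3, 5, 8]
At position 8, page 4 is evicted.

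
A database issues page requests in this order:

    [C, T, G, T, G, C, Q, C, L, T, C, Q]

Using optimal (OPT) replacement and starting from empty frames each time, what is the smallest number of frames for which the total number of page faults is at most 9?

f=1: 12 faults
f=2: 8 faults
f=3: 6 faults
f=4: 5 faults
f=5: 5 faults
Smallest f with faults ≤ 9 is 2.

2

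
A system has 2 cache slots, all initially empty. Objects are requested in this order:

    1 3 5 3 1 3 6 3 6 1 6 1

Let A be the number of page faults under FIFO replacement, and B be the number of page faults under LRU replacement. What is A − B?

1

Under FIFO: F F F . F F F . . F . . → 7 faults.
Under LRU: F F F . F . F . . F . . → 6 faults.
A − B = 7 − 6 = 1.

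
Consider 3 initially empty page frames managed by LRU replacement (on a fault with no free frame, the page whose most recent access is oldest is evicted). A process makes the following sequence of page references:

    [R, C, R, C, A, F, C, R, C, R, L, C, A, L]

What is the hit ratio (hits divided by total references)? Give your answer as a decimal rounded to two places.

R -> fault, frames [R]
C -> fault, frames [R, C]
R -> hit
C -> hit
A -> fault, frames [R, C, A]
F -> fault, evict R, frames [C, A, F]
C -> hit
R -> fault, evict A, frames [F, C, R]
C -> hit
R -> hit
L -> fault, evict F, frames [C, R, L]
C -> hit
A -> fault, evict R, frames [L, C, A]
L -> hit
Hits: 7 of 14 references → 7/14 = 0.5000.

0.50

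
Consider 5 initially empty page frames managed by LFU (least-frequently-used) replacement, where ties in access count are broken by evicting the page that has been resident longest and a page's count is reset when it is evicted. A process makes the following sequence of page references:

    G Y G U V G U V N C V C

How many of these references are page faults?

G: miss, frames [G]
Y: miss, frames [G, Y]
G: hit
U: miss, frames [G, Y, U]
V: miss, frames [G, Y, U, V]
G: hit
U: hit
V: hit
N: miss, frames [G, Y, U, V, N]
C: miss, evict Y, frames [G, U, V, N, C]
V: hit
C: hit
Page faults: 6.

6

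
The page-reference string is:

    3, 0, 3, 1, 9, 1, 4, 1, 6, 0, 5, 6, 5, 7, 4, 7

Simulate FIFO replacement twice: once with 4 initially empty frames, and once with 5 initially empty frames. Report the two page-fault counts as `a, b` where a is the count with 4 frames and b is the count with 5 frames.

10, 8

4 frames: F F . F F . F . F F F . . F F . → 10 faults.
5 frames: F F . F F . F . F . F . . F . . → 8 faults.
8 < 10: adding a frame reduced faults, as is typical.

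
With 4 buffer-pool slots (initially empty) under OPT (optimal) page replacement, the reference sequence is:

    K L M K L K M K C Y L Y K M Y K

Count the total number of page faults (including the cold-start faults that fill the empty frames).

5

K → fault, frames [K]
L → fault, frames [K, L]
M → fault, frames [K, L, M]
K → hit
L → hit
K → hit
M → hit
K → hit
C → fault, frames [K, L, M, C]
Y → fault, evict C, frames [K, L, M, Y]
L → hit
Y → hit
K → hit
M → hit
Y → hit
K → hit
Page faults: 5.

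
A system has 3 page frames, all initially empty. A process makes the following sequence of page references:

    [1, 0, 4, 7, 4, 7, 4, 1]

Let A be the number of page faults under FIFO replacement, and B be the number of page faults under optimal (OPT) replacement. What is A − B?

1

Under FIFO: F F F F . . . F → 5 faults.
Under OPT: F F F F . . . . → 4 faults.
A − B = 5 − 4 = 1.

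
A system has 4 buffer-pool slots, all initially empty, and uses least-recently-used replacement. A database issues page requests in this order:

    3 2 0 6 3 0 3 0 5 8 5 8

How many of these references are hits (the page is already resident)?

6

3 -> miss, frames (3)
2 -> miss, frames (3 2)
0 -> miss, frames (3 2 0)
6 -> miss, frames (3 2 0 6)
3 -> hit
0 -> hit
3 -> hit
0 -> hit
5 -> miss, evict 2, frames (6 3 0 5)
8 -> miss, evict 6, frames (3 0 5 8)
5 -> hit
8 -> hit
Hits: 6.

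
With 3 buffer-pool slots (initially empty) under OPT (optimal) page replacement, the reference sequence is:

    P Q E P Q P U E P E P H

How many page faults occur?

5

P → fault, frames {P}
Q → fault, frames {P,Q}
E → fault, frames {P,Q,E}
P → hit
Q → hit
P → hit
U → fault, evict Q, frames {P,E,U}
E → hit
P → hit
E → hit
P → hit
H → fault, evict U, frames {P,E,H}
Page faults: 5.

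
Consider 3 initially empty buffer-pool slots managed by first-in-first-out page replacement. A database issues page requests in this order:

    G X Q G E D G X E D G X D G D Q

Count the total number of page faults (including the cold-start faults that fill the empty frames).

G → miss, frames {G}
X → miss, frames {G,X}
Q → miss, frames {G,X,Q}
G → hit
E → miss, evict G, frames {X,Q,E}
D → miss, evict X, frames {Q,E,D}
G → miss, evict Q, frames {E,D,G}
X → miss, evict E, frames {D,G,X}
E → miss, evict D, frames {G,X,E}
D → miss, evict G, frames {X,E,D}
G → miss, evict X, frames {E,D,G}
X → miss, evict E, frames {D,G,X}
D → hit
G → hit
D → hit
Q → miss, evict D, frames {G,X,Q}
Page faults: 12.

12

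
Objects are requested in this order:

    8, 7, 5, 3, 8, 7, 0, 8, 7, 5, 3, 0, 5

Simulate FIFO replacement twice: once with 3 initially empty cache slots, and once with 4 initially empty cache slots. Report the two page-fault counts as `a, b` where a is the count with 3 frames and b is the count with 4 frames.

9, 10

3 frames: F F F F F F F . . F F . . → 9 faults.
4 frames: F F F F . . F F F F F F . → 10 faults.
10 > 9: adding a frame increased faults — Belady's anomaly.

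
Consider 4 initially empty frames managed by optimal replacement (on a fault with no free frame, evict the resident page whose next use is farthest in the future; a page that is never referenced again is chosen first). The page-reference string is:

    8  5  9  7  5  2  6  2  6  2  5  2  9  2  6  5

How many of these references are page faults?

6

8 -> fault, frames [8]
5 -> fault, frames [8, 5]
9 -> fault, frames [8, 5, 9]
7 -> fault, frames [8, 5, 9, 7]
5 -> hit
2 -> fault, evict 7, frames [8, 5, 9, 2]
6 -> fault, evict 8, frames [5, 9, 2, 6]
2 -> hit
6 -> hit
2 -> hit
5 -> hit
2 -> hit
9 -> hit
2 -> hit
6 -> hit
5 -> hit
Page faults: 6.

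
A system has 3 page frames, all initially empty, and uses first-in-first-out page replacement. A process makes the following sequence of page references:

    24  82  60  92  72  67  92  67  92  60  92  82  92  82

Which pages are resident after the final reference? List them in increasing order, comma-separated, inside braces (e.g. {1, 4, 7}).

{60, 82, 92}

24 -> miss, frames [24]
82 -> miss, frames [24, 82]
60 -> miss, frames [24, 82, 60]
92 -> miss, evict 24, frames [82, 60, 92]
72 -> miss, evict 82, frames [60, 92, 72]
67 -> miss, evict 60, frames [92, 72, 67]
92 -> hit
67 -> hit
92 -> hit
60 -> miss, evict 92, frames [72, 67, 60]
92 -> miss, evict 72, frames [67, 60, 92]
82 -> miss, evict 67, frames [60, 92, 82]
92 -> hit
82 -> hit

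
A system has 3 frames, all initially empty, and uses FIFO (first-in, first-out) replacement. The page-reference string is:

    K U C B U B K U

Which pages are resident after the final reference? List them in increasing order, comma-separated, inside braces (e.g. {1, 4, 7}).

K: fault, frames (K)
U: fault, frames (K U)
C: fault, frames (K U C)
B: fault, evict K, frames (U C B)
U: hit
B: hit
K: fault, evict U, frames (C B K)
U: fault, evict C, frames (B K U)

{B, K, U}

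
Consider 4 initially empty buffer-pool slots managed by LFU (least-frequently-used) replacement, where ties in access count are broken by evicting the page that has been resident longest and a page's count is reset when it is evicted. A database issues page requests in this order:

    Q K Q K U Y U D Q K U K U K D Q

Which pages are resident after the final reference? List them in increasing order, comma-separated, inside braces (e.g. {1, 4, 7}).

Q: miss, frames (Q)
K: miss, frames (Q K)
Q: hit
K: hit
U: miss, frames (Q K U)
Y: miss, frames (Q K U Y)
U: hit
D: miss, evict Y, frames (Q K U D)
Q: hit
K: hit
U: hit
K: hit
U: hit
K: hit
D: hit
Q: hit

{D, K, Q, U}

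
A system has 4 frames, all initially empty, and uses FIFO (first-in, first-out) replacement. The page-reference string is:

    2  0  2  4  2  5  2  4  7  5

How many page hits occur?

2: miss, frames (2)
0: miss, frames (2 0)
2: hit
4: miss, frames (2 0 4)
2: hit
5: miss, frames (2 0 4 5)
2: hit
4: hit
7: miss, evict 2, frames (0 4 5 7)
5: hit
Hits: 5.

5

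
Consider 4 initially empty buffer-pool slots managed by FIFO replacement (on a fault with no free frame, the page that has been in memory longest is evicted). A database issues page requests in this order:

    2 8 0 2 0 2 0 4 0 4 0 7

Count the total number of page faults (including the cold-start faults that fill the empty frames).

2 → fault, frames {2}
8 → fault, frames {2,8}
0 → fault, frames {2,8,0}
2 → hit
0 → hit
2 → hit
0 → hit
4 → fault, frames {2,8,0,4}
0 → hit
4 → hit
0 → hit
7 → fault, evict 2, frames {8,0,4,7}
Page faults: 5.

5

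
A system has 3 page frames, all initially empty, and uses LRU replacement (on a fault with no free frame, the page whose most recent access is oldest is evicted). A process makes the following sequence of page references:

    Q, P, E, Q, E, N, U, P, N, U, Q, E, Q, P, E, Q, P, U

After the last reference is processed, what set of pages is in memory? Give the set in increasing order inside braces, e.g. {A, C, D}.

{P, Q, U}

Q → fault, frames (Q)
P → fault, frames (Q P)
E → fault, frames (Q P E)
Q → hit
E → hit
N → fault, evict P, frames (Q E N)
U → fault, evict Q, frames (E N U)
P → fault, evict E, frames (N U P)
N → hit
U → hit
Q → fault, evict P, frames (N U Q)
E → fault, evict N, frames (U Q E)
Q → hit
P → fault, evict U, frames (E Q P)
E → hit
Q → hit
P → hit
U → fault, evict E, frames (Q P U)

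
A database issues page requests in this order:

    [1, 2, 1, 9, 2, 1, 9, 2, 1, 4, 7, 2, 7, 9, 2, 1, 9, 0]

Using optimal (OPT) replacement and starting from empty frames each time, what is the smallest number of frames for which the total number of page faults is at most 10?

2

f=1: 18 faults
f=2: 10 faults
f=3: 7 faults
f=4: 6 faults
f=5: 6 faults
f=6: 6 faults
Smallest f with faults ≤ 10 is 2.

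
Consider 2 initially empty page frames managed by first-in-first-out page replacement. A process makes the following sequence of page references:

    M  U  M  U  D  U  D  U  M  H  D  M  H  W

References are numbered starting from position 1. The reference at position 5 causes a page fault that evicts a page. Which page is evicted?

pos 1: M -> fault, frames {M}
pos 2: U -> fault, frames {M,U}
pos 3: M -> hit
pos 4: U -> hit
pos 5: D -> fault, evict M, frames {U,D}
At position 5, page M is evicted.

M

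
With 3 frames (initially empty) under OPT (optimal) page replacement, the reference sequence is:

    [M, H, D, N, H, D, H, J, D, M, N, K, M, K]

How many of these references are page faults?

7

M: fault, frames (M)
H: fault, frames (M H)
D: fault, frames (M H D)
N: fault, evict M, frames (H D N)
H: hit
D: hit
H: hit
J: fault, evict H, frames (D N J)
D: hit
M: fault, evict J, frames (D N M)
N: hit
K: fault, evict N, frames (D M K)
M: hit
K: hit
Page faults: 7.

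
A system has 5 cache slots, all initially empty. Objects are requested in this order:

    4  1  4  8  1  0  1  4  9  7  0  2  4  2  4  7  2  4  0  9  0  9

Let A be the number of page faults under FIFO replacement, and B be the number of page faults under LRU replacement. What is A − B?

Under FIFO: F F . F . F . . F F . F F . . . . . . . . . → 8 faults.
Under LRU: F F . F . F . . F F . F . . . . . . . . . . → 7 faults.
A − B = 8 − 7 = 1.

1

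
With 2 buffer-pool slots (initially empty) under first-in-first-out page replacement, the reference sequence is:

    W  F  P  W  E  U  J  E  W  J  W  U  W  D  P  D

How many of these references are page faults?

W -> miss, frames [W]
F -> miss, frames [W, F]
P -> miss, evict W, frames [F, P]
W -> miss, evict F, frames [P, W]
E -> miss, evict P, frames [W, E]
U -> miss, evict W, frames [E, U]
J -> miss, evict E, frames [U, J]
E -> miss, evict U, frames [J, E]
W -> miss, evict J, frames [E, W]
J -> miss, evict E, frames [W, J]
W -> hit
U -> miss, evict W, frames [J, U]
W -> miss, evict J, frames [U, W]
D -> miss, evict U, frames [W, D]
P -> miss, evict W, frames [D, P]
D -> hit
Page faults: 14.

14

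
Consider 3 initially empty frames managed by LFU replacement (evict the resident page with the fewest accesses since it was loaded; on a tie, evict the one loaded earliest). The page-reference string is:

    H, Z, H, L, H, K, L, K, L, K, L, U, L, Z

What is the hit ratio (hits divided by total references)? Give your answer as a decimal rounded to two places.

H -> fault, frames {H}
Z -> fault, frames {H,Z}
H -> hit
L -> fault, frames {H,Z,L}
H -> hit
K -> fault, evict Z, frames {H,L,K}
L -> hit
K -> hit
L -> hit
K -> hit
L -> hit
U -> fault, evict H, frames {L,K,U}
L -> hit
Z -> fault, evict U, frames {L,K,Z}
Hits: 8 of 14 references → 8/14 = 0.5714.

0.57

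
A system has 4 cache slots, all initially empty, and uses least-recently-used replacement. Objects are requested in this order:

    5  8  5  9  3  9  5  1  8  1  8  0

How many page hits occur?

5 → fault, frames {5}
8 → fault, frames {5,8}
5 → hit
9 → fault, frames {8,5,9}
3 → fault, frames {8,5,9,3}
9 → hit
5 → hit
1 → fault, evict 8, frames {3,9,5,1}
8 → fault, evict 3, frames {9,5,1,8}
1 → hit
8 → hit
0 → fault, evict 9, frames {5,1,8,0}
Hits: 5.

5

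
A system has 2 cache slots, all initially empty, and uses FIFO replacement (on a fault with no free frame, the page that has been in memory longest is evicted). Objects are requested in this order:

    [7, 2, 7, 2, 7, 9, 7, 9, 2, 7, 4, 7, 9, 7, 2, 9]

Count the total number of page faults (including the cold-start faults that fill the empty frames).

7 → miss, frames (7)
2 → miss, frames (7 2)
7 → hit
2 → hit
7 → hit
9 → miss, evict 7, frames (2 9)
7 → miss, evict 2, frames (9 7)
9 → hit
2 → miss, evict 9, frames (7 2)
7 → hit
4 → miss, evict 7, frames (2 4)
7 → miss, evict 2, frames (4 7)
9 → miss, evict 4, frames (7 9)
7 → hit
2 → miss, evict 7, frames (9 2)
9 → hit
Page faults: 9.

9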